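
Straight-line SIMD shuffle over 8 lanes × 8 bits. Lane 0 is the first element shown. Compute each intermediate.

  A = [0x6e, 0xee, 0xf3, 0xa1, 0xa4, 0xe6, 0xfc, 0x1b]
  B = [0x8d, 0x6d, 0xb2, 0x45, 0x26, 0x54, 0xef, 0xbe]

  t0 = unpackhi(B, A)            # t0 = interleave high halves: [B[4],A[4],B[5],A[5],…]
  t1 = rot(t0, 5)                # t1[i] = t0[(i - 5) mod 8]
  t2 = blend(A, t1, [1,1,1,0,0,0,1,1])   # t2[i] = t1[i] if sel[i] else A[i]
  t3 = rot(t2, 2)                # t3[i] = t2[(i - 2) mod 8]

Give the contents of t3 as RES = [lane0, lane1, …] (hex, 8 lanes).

→ t0 |26|a4|54|e6|ef|fc|be|1b|
→ t1 |e6|ef|fc|be|1b|26|a4|54|
→ t2 |e6|ef|fc|a1|a4|e6|a4|54|
→ t3 |a4|54|e6|ef|fc|a1|a4|e6|

RES = [ 0xa4  0x54  0xe6  0xef  0xfc  0xa1  0xa4  0xe6 ]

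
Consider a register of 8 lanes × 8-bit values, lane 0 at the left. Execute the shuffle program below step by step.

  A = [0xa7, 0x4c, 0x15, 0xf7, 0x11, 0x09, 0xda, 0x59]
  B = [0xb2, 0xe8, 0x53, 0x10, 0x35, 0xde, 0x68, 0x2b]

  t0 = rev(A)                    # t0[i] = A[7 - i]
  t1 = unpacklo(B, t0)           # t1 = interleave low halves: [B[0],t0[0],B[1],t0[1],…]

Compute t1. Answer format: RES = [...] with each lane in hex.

→ t0 |59|da|09|11|f7|15|4c|a7|
→ t1 |b2|59|e8|da|53|09|10|11|

RES = [ 0xb2  0x59  0xe8  0xda  0x53  0x09  0x10  0x11 ]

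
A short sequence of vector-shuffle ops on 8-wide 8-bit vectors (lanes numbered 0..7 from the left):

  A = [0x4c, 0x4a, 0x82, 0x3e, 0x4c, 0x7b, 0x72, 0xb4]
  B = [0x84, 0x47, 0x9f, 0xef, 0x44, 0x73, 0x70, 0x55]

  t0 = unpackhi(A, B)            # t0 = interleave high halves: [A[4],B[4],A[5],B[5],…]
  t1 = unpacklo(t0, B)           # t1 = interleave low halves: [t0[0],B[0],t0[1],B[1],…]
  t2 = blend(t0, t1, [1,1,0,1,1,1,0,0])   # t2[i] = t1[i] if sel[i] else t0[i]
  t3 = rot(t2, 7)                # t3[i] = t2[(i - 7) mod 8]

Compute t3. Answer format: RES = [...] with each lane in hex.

RES = [ 0x84  0x7b  0x47  0x7b  0x9f  0xb4  0x55  0x4c ]

→ t0 |4c|44|7b|73|72|70|b4|55|
→ t1 |4c|84|44|47|7b|9f|73|ef|
→ t2 |4c|84|7b|47|7b|9f|b4|55|
→ t3 |84|7b|47|7b|9f|b4|55|4c|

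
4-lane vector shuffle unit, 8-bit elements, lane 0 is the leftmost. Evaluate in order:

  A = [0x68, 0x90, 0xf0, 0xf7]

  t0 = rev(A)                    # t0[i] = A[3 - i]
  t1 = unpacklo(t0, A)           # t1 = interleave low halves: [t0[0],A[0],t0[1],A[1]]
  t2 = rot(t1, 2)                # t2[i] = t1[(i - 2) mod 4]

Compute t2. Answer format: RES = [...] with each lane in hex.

→ t0 |f7|f0|90|68|
→ t1 |f7|68|f0|90|
→ t2 |f0|90|f7|68|

RES = [ 0xf0  0x90  0xf7  0x68 ]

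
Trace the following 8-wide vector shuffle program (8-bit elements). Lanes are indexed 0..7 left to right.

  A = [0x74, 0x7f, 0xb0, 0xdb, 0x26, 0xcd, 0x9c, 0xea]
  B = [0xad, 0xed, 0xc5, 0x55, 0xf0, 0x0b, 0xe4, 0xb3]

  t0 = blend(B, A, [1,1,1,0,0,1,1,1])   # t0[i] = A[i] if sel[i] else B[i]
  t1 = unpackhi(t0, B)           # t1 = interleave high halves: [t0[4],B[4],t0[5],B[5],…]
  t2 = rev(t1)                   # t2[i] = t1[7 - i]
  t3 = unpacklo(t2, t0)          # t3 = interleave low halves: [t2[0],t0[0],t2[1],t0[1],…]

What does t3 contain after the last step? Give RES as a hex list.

→ t0 |74|7f|b0|55|f0|cd|9c|ea|
→ t1 |f0|f0|cd|0b|9c|e4|ea|b3|
→ t2 |b3|ea|e4|9c|0b|cd|f0|f0|
→ t3 |b3|74|ea|7f|e4|b0|9c|55|

RES = [0xb3, 0x74, 0xea, 0x7f, 0xe4, 0xb0, 0x9c, 0x55]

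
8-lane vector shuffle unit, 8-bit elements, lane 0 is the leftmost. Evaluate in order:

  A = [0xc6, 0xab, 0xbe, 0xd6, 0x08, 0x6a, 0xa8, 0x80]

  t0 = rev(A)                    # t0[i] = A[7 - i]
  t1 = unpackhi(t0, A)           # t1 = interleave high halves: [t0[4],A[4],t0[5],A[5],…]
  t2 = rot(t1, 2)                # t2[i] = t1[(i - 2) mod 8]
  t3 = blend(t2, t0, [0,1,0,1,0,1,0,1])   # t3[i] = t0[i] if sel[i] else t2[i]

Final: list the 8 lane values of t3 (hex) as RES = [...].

RES = [ 0xc6  0xa8  0xd6  0x08  0xbe  0xbe  0xab  0xc6 ]

  t0: 80 a8 6a 08 d6 be ab c6
  t1: d6 08 be 6a ab a8 c6 80
  t2: c6 80 d6 08 be 6a ab a8
  t3: c6 a8 d6 08 be be ab c6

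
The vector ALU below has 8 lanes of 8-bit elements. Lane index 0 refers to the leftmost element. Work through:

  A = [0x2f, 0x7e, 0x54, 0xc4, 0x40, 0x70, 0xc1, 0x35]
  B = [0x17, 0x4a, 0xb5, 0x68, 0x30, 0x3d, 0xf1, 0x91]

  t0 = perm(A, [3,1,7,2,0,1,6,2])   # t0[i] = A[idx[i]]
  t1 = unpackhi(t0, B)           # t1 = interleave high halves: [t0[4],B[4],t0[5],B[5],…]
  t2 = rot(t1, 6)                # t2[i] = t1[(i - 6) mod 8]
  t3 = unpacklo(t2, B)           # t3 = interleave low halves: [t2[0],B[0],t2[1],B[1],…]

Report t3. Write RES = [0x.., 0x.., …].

  t0: c4 7e 35 54 2f 7e c1 54
  t1: 2f 30 7e 3d c1 f1 54 91
  t2: 7e 3d c1 f1 54 91 2f 30
  t3: 7e 17 3d 4a c1 b5 f1 68

RES = [ 0x7e  0x17  0x3d  0x4a  0xc1  0xb5  0xf1  0x68 ]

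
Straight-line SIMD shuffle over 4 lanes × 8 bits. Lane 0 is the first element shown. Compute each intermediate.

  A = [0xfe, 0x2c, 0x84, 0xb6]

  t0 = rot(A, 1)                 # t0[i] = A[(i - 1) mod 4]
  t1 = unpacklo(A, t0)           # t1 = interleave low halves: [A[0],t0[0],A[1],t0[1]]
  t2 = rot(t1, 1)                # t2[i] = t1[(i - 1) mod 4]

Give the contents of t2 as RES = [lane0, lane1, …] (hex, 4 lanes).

RES = [ 0xfe  0xfe  0xb6  0x2c ]

t0 = [0xb6, 0xfe, 0x2c, 0x84]
t1 = [0xfe, 0xb6, 0x2c, 0xfe]
t2 = [0xfe, 0xfe, 0xb6, 0x2c]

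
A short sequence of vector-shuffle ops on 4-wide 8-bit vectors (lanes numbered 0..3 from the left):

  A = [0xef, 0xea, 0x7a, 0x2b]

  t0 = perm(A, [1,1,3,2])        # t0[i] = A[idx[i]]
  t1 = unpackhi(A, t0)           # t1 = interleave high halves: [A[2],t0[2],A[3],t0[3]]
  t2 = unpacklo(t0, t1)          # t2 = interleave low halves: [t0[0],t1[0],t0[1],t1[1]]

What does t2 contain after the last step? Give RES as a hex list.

RES = [ 0xea  0x7a  0xea  0x2b ]

→ t0 |ea|ea|2b|7a|
→ t1 |7a|2b|2b|7a|
→ t2 |ea|7a|ea|2b|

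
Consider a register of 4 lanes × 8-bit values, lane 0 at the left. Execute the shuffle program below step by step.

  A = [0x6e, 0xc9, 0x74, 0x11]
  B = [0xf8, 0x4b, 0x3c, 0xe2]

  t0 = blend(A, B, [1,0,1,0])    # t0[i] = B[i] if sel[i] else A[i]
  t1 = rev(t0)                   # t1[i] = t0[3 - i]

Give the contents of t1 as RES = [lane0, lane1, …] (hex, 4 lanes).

RES = [ 0x11  0x3c  0xc9  0xf8 ]

  t0: f8 c9 3c 11
  t1: 11 3c c9 f8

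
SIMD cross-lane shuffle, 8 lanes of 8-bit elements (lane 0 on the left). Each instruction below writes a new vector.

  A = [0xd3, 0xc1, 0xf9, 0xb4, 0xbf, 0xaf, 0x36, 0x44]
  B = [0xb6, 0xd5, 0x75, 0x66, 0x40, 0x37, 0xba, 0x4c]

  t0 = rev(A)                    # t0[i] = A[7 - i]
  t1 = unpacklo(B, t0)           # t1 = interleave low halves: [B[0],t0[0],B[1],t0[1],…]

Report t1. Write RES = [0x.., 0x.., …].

RES = [ 0xb6  0x44  0xd5  0x36  0x75  0xaf  0x66  0xbf ]

→ t0 |44|36|af|bf|b4|f9|c1|d3|
→ t1 |b6|44|d5|36|75|af|66|bf|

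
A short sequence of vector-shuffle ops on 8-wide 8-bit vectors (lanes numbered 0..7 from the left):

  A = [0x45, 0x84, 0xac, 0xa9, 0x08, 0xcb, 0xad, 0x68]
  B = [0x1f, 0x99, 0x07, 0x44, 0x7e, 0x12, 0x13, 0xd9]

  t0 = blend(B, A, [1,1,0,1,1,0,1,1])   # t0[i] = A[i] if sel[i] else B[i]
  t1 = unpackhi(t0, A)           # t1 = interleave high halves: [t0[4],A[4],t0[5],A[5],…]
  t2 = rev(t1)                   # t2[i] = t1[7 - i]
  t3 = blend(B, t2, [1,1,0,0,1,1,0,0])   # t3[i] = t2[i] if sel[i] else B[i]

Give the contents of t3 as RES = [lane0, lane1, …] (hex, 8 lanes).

→ t0 |45|84|07|a9|08|12|ad|68|
→ t1 |08|08|12|cb|ad|ad|68|68|
→ t2 |68|68|ad|ad|cb|12|08|08|
→ t3 |68|68|07|44|cb|12|13|d9|

RES = [ 0x68  0x68  0x07  0x44  0xcb  0x12  0x13  0xd9 ]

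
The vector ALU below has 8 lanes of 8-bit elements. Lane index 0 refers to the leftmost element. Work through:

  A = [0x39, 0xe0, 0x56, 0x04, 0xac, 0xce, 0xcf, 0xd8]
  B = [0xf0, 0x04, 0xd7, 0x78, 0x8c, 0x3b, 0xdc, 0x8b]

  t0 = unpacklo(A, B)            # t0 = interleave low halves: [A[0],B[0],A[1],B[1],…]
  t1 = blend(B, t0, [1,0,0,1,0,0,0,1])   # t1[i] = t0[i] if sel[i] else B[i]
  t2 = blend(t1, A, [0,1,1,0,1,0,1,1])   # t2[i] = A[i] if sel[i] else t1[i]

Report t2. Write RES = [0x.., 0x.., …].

→ t0 |39|f0|e0|04|56|d7|04|78|
→ t1 |39|04|d7|04|8c|3b|dc|78|
→ t2 |39|e0|56|04|ac|3b|cf|d8|

RES = [0x39, 0xe0, 0x56, 0x04, 0xac, 0x3b, 0xcf, 0xd8]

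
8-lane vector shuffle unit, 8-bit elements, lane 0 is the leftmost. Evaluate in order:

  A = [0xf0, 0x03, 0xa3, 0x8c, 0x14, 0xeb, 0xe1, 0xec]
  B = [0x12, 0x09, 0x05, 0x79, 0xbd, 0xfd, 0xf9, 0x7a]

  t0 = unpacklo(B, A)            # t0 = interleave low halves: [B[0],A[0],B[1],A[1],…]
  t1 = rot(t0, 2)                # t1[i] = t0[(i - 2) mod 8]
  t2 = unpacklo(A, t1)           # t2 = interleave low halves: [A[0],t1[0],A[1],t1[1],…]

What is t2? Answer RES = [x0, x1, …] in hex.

→ t0 |12|f0|09|03|05|a3|79|8c|
→ t1 |79|8c|12|f0|09|03|05|a3|
→ t2 |f0|79|03|8c|a3|12|8c|f0|

RES = [0xf0, 0x79, 0x03, 0x8c, 0xa3, 0x12, 0x8c, 0xf0]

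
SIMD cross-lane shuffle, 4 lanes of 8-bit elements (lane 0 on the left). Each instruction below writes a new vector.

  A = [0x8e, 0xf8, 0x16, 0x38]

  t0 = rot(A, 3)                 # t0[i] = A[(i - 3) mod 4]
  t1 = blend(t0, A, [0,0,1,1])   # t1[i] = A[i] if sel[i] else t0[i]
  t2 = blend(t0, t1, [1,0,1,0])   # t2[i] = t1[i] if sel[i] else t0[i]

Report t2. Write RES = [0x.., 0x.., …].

  t0: f8 16 38 8e
  t1: f8 16 16 38
  t2: f8 16 16 8e

RES = [0xf8, 0x16, 0x16, 0x8e]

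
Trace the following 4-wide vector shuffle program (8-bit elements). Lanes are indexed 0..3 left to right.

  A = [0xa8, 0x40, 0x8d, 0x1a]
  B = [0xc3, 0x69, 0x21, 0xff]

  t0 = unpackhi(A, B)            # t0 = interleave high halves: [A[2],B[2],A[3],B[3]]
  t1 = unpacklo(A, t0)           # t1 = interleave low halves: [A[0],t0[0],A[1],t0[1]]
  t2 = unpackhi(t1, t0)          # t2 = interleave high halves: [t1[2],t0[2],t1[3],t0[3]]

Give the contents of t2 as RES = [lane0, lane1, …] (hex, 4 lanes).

→ t0 |8d|21|1a|ff|
→ t1 |a8|8d|40|21|
→ t2 |40|1a|21|ff|

RES = [0x40, 0x1a, 0x21, 0xff]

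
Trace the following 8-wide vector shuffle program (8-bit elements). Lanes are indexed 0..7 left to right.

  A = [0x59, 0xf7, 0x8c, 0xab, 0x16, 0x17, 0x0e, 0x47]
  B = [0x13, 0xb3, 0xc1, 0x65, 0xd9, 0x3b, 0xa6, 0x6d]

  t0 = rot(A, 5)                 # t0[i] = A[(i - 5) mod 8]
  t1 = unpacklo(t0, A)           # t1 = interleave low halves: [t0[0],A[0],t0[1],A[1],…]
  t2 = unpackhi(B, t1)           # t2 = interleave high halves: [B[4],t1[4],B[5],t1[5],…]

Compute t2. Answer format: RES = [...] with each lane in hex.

RES = [ 0xd9  0x17  0x3b  0x8c  0xa6  0x0e  0x6d  0xab ]

t0 = [0xab, 0x16, 0x17, 0x0e, 0x47, 0x59, 0xf7, 0x8c]
t1 = [0xab, 0x59, 0x16, 0xf7, 0x17, 0x8c, 0x0e, 0xab]
t2 = [0xd9, 0x17, 0x3b, 0x8c, 0xa6, 0x0e, 0x6d, 0xab]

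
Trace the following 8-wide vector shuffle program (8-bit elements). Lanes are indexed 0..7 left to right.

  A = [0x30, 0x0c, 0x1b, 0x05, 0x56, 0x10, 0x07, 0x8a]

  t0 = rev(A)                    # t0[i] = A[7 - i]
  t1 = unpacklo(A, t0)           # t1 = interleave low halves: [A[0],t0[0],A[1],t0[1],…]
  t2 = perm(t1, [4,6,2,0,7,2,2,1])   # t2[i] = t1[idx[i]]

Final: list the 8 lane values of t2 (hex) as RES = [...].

RES = [ 0x1b  0x05  0x0c  0x30  0x56  0x0c  0x0c  0x8a ]

  t0: 8a 07 10 56 05 1b 0c 30
  t1: 30 8a 0c 07 1b 10 05 56
  t2: 1b 05 0c 30 56 0c 0c 8a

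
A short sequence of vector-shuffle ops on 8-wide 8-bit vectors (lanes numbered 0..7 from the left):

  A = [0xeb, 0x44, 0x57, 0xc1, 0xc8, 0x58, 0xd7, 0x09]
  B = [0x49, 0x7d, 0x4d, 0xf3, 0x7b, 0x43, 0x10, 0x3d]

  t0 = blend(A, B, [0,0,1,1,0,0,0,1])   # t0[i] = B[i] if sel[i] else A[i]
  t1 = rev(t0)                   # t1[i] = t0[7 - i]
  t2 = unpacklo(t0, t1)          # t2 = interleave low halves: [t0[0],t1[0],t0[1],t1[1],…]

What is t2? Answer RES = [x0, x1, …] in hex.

RES = [ 0xeb  0x3d  0x44  0xd7  0x4d  0x58  0xf3  0xc8 ]

t0 = [0xeb, 0x44, 0x4d, 0xf3, 0xc8, 0x58, 0xd7, 0x3d]
t1 = [0x3d, 0xd7, 0x58, 0xc8, 0xf3, 0x4d, 0x44, 0xeb]
t2 = [0xeb, 0x3d, 0x44, 0xd7, 0x4d, 0x58, 0xf3, 0xc8]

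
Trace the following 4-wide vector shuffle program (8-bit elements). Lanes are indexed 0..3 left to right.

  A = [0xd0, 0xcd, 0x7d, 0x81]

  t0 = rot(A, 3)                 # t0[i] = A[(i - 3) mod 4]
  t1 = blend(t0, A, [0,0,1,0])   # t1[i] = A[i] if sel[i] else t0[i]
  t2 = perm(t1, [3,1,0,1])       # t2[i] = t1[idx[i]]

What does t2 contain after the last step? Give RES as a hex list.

RES = [ 0xd0  0x7d  0xcd  0x7d ]

→ t0 |cd|7d|81|d0|
→ t1 |cd|7d|7d|d0|
→ t2 |d0|7d|cd|7d|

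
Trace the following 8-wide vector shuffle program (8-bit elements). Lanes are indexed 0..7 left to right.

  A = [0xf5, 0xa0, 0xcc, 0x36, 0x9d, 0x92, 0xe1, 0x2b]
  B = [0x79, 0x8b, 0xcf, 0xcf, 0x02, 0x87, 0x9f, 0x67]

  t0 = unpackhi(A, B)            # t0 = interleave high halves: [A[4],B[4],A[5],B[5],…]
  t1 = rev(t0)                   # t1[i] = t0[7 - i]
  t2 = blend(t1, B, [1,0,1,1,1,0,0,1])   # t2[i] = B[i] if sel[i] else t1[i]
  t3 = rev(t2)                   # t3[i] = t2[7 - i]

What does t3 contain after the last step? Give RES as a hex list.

RES = [0x67, 0x02, 0x92, 0x02, 0xcf, 0xcf, 0x2b, 0x79]

t0 = [0x9d, 0x02, 0x92, 0x87, 0xe1, 0x9f, 0x2b, 0x67]
t1 = [0x67, 0x2b, 0x9f, 0xe1, 0x87, 0x92, 0x02, 0x9d]
t2 = [0x79, 0x2b, 0xcf, 0xcf, 0x02, 0x92, 0x02, 0x67]
t3 = [0x67, 0x02, 0x92, 0x02, 0xcf, 0xcf, 0x2b, 0x79]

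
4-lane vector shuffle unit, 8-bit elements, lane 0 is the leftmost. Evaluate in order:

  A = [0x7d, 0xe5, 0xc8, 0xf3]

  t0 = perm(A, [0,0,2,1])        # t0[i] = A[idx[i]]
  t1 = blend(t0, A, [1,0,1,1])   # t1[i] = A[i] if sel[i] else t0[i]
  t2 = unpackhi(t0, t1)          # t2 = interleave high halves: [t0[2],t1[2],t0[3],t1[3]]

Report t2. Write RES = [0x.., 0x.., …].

RES = [0xc8, 0xc8, 0xe5, 0xf3]

t0 = [0x7d, 0x7d, 0xc8, 0xe5]
t1 = [0x7d, 0x7d, 0xc8, 0xf3]
t2 = [0xc8, 0xc8, 0xe5, 0xf3]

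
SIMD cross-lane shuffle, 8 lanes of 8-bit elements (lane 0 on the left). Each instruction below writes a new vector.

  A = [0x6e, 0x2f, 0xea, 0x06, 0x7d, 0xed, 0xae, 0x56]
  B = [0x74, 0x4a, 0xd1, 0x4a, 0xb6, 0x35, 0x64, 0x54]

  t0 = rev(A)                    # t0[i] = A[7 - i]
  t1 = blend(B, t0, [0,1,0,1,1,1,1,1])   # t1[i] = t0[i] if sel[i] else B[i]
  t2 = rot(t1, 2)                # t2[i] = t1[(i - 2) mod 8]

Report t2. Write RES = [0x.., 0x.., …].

RES = [0x2f, 0x6e, 0x74, 0xae, 0xd1, 0x7d, 0x06, 0xea]

  t0: 56 ae ed 7d 06 ea 2f 6e
  t1: 74 ae d1 7d 06 ea 2f 6e
  t2: 2f 6e 74 ae d1 7d 06 ea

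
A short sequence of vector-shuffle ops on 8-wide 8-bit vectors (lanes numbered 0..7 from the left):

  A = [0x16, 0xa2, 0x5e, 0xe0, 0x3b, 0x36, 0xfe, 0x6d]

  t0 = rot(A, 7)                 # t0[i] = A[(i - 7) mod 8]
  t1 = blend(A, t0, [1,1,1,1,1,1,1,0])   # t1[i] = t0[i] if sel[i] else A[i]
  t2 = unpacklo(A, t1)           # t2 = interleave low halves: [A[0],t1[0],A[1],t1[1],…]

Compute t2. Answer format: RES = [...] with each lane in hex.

RES = [ 0x16  0xa2  0xa2  0x5e  0x5e  0xe0  0xe0  0x3b ]

t0 = [0xa2, 0x5e, 0xe0, 0x3b, 0x36, 0xfe, 0x6d, 0x16]
t1 = [0xa2, 0x5e, 0xe0, 0x3b, 0x36, 0xfe, 0x6d, 0x6d]
t2 = [0x16, 0xa2, 0xa2, 0x5e, 0x5e, 0xe0, 0xe0, 0x3b]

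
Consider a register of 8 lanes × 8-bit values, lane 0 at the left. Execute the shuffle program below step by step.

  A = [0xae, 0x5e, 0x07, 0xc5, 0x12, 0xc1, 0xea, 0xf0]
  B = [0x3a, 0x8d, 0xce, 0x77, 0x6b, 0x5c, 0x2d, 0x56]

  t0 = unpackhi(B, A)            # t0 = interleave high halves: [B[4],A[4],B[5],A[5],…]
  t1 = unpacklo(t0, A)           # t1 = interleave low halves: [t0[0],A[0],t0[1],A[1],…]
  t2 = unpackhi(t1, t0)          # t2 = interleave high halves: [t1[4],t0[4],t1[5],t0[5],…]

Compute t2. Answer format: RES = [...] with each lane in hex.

  t0: 6b 12 5c c1 2d ea 56 f0
  t1: 6b ae 12 5e 5c 07 c1 c5
  t2: 5c 2d 07 ea c1 56 c5 f0

RES = [ 0x5c  0x2d  0x07  0xea  0xc1  0x56  0xc5  0xf0 ]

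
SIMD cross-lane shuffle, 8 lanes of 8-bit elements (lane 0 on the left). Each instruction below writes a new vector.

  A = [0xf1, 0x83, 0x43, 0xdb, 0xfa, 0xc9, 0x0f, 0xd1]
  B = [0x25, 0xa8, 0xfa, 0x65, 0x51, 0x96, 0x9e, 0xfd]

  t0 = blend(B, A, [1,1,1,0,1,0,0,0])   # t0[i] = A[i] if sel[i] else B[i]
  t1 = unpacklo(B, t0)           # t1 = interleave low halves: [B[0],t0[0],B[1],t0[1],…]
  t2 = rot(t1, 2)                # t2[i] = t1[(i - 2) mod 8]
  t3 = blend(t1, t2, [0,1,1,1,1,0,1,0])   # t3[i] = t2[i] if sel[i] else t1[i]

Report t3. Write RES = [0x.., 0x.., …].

  t0: f1 83 43 65 fa 96 9e fd
  t1: 25 f1 a8 83 fa 43 65 65
  t2: 65 65 25 f1 a8 83 fa 43
  t3: 25 65 25 f1 a8 43 fa 65

RES = [0x25, 0x65, 0x25, 0xf1, 0xa8, 0x43, 0xfa, 0x65]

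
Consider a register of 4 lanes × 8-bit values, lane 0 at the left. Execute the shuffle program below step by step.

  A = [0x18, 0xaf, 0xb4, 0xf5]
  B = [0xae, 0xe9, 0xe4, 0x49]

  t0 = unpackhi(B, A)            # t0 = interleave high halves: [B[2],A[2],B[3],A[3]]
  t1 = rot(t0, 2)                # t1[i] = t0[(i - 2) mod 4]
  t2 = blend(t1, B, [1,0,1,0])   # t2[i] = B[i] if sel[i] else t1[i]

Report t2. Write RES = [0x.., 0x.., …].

t0 = [0xe4, 0xb4, 0x49, 0xf5]
t1 = [0x49, 0xf5, 0xe4, 0xb4]
t2 = [0xae, 0xf5, 0xe4, 0xb4]

RES = [0xae, 0xf5, 0xe4, 0xb4]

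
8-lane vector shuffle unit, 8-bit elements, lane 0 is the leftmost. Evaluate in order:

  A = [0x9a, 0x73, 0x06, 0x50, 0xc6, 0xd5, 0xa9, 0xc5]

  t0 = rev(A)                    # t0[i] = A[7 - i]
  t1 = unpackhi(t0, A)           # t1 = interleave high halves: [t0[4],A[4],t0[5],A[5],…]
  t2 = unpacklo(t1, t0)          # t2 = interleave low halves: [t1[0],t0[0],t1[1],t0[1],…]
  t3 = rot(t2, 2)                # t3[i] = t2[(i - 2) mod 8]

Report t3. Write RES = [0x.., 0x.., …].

RES = [0xd5, 0xc6, 0x50, 0xc5, 0xc6, 0xa9, 0x06, 0xd5]

  t0: c5 a9 d5 c6 50 06 73 9a
  t1: 50 c6 06 d5 73 a9 9a c5
  t2: 50 c5 c6 a9 06 d5 d5 c6
  t3: d5 c6 50 c5 c6 a9 06 d5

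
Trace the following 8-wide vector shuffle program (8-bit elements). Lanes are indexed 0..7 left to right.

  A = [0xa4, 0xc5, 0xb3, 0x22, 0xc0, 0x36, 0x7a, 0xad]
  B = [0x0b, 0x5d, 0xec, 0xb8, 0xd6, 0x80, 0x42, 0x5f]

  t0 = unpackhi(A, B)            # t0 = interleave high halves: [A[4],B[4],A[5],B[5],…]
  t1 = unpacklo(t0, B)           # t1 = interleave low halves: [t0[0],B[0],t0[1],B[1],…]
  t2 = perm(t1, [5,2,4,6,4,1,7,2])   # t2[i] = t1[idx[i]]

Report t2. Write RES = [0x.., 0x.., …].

t0 = [0xc0, 0xd6, 0x36, 0x80, 0x7a, 0x42, 0xad, 0x5f]
t1 = [0xc0, 0x0b, 0xd6, 0x5d, 0x36, 0xec, 0x80, 0xb8]
t2 = [0xec, 0xd6, 0x36, 0x80, 0x36, 0x0b, 0xb8, 0xd6]

RES = [0xec, 0xd6, 0x36, 0x80, 0x36, 0x0b, 0xb8, 0xd6]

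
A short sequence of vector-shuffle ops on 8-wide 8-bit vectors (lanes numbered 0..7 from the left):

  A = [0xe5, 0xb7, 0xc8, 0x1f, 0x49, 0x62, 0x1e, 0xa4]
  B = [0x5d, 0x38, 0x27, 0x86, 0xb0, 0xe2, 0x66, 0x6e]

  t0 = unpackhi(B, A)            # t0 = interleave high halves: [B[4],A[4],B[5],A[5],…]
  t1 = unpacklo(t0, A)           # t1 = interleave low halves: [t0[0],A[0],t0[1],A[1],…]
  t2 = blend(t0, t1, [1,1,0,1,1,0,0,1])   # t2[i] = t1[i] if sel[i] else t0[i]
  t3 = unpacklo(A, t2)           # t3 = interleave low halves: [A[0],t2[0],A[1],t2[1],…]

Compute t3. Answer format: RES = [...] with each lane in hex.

t0 = [0xb0, 0x49, 0xe2, 0x62, 0x66, 0x1e, 0x6e, 0xa4]
t1 = [0xb0, 0xe5, 0x49, 0xb7, 0xe2, 0xc8, 0x62, 0x1f]
t2 = [0xb0, 0xe5, 0xe2, 0xb7, 0xe2, 0x1e, 0x6e, 0x1f]
t3 = [0xe5, 0xb0, 0xb7, 0xe5, 0xc8, 0xe2, 0x1f, 0xb7]

RES = [ 0xe5  0xb0  0xb7  0xe5  0xc8  0xe2  0x1f  0xb7 ]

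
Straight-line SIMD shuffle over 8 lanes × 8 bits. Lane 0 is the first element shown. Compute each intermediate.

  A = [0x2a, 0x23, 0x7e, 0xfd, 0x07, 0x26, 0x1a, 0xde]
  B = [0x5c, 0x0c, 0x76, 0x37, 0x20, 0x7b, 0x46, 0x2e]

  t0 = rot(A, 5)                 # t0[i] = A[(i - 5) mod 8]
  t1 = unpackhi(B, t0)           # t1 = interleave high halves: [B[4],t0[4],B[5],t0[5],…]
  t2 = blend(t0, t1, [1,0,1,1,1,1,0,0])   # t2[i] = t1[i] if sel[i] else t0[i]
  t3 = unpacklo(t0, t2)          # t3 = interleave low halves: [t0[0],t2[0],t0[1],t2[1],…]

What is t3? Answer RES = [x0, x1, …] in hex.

RES = [ 0xfd  0x20  0x07  0x07  0x26  0x7b  0x1a  0x2a ]

  t0: fd 07 26 1a de 2a 23 7e
  t1: 20 de 7b 2a 46 23 2e 7e
  t2: 20 07 7b 2a 46 23 23 7e
  t3: fd 20 07 07 26 7b 1a 2a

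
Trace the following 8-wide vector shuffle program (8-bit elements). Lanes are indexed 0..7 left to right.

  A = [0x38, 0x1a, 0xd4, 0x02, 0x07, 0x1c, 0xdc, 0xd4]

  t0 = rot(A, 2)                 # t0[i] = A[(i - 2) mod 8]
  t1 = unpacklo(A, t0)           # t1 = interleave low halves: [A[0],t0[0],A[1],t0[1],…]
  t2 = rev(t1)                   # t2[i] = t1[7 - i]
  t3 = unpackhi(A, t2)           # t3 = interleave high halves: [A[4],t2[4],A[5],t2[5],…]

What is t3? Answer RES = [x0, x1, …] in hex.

  t0: dc d4 38 1a d4 02 07 1c
  t1: 38 dc 1a d4 d4 38 02 1a
  t2: 1a 02 38 d4 d4 1a dc 38
  t3: 07 d4 1c 1a dc dc d4 38

RES = [ 0x07  0xd4  0x1c  0x1a  0xdc  0xdc  0xd4  0x38 ]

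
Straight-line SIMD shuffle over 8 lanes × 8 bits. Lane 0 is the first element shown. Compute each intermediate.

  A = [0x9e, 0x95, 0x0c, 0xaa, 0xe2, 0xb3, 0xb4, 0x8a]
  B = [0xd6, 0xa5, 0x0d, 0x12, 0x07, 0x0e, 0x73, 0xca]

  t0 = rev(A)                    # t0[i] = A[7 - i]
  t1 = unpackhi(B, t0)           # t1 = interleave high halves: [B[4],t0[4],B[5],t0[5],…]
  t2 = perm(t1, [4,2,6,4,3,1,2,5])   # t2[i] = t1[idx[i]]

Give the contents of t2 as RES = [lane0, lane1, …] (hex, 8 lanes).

t0 = [0x8a, 0xb4, 0xb3, 0xe2, 0xaa, 0x0c, 0x95, 0x9e]
t1 = [0x07, 0xaa, 0x0e, 0x0c, 0x73, 0x95, 0xca, 0x9e]
t2 = [0x73, 0x0e, 0xca, 0x73, 0x0c, 0xaa, 0x0e, 0x95]

RES = [ 0x73  0x0e  0xca  0x73  0x0c  0xaa  0x0e  0x95 ]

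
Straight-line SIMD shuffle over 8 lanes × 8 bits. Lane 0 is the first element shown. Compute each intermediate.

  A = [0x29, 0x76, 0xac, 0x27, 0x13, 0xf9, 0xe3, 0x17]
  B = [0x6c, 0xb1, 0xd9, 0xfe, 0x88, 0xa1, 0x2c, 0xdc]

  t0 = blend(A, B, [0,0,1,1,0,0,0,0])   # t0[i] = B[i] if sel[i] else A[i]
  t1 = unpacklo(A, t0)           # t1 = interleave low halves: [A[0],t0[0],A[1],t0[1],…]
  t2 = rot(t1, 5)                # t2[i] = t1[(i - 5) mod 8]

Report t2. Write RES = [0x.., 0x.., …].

  t0: 29 76 d9 fe 13 f9 e3 17
  t1: 29 29 76 76 ac d9 27 fe
  t2: 76 ac d9 27 fe 29 29 76

RES = [0x76, 0xac, 0xd9, 0x27, 0xfe, 0x29, 0x29, 0x76]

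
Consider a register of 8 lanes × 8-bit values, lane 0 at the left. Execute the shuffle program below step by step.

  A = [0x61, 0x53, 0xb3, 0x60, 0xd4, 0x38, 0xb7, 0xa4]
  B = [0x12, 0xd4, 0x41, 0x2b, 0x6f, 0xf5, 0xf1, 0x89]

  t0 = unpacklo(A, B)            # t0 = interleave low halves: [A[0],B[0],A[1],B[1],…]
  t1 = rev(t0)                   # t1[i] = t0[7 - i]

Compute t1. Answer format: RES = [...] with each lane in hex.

RES = [ 0x2b  0x60  0x41  0xb3  0xd4  0x53  0x12  0x61 ]

→ t0 |61|12|53|d4|b3|41|60|2b|
→ t1 |2b|60|41|b3|d4|53|12|61|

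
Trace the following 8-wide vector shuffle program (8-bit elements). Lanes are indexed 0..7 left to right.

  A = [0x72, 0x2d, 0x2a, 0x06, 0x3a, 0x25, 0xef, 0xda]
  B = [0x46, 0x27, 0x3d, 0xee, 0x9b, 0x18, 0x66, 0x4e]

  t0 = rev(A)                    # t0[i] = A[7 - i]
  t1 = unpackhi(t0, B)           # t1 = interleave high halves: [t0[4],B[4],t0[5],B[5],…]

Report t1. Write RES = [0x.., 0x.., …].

→ t0 |da|ef|25|3a|06|2a|2d|72|
→ t1 |06|9b|2a|18|2d|66|72|4e|

RES = [ 0x06  0x9b  0x2a  0x18  0x2d  0x66  0x72  0x4e ]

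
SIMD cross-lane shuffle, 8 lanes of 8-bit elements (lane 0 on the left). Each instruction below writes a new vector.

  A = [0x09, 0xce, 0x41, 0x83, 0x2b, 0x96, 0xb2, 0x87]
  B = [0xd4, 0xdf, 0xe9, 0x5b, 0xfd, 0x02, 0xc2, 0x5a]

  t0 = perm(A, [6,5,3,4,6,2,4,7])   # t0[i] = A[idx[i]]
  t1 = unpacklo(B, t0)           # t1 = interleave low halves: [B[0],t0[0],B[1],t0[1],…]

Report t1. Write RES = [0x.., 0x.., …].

  t0: b2 96 83 2b b2 41 2b 87
  t1: d4 b2 df 96 e9 83 5b 2b

RES = [ 0xd4  0xb2  0xdf  0x96  0xe9  0x83  0x5b  0x2b ]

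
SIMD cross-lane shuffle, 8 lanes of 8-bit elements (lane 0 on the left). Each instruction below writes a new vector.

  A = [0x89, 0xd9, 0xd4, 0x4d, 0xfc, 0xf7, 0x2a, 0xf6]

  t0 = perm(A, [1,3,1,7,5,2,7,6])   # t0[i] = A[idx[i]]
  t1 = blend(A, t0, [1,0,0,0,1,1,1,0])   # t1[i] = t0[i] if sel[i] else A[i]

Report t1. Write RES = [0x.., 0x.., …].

→ t0 |d9|4d|d9|f6|f7|d4|f6|2a|
→ t1 |d9|d9|d4|4d|f7|d4|f6|f6|

RES = [0xd9, 0xd9, 0xd4, 0x4d, 0xf7, 0xd4, 0xf6, 0xf6]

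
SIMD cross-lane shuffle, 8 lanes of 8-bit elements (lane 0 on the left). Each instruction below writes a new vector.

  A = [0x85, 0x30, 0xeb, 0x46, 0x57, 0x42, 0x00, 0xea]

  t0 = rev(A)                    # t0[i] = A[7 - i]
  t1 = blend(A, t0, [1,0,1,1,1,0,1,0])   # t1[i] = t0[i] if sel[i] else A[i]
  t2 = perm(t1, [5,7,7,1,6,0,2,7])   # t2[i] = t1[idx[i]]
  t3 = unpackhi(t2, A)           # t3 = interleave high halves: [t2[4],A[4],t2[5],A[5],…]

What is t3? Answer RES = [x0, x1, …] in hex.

RES = [0x30, 0x57, 0xea, 0x42, 0x42, 0x00, 0xea, 0xea]

t0 = [0xea, 0x00, 0x42, 0x57, 0x46, 0xeb, 0x30, 0x85]
t1 = [0xea, 0x30, 0x42, 0x57, 0x46, 0x42, 0x30, 0xea]
t2 = [0x42, 0xea, 0xea, 0x30, 0x30, 0xea, 0x42, 0xea]
t3 = [0x30, 0x57, 0xea, 0x42, 0x42, 0x00, 0xea, 0xea]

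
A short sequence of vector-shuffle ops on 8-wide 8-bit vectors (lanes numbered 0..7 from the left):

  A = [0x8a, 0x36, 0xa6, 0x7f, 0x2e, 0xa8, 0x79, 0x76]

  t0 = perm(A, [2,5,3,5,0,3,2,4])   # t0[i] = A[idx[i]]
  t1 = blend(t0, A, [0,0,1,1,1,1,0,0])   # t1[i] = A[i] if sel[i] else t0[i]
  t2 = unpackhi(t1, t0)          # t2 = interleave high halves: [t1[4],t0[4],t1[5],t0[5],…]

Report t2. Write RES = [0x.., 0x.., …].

  t0: a6 a8 7f a8 8a 7f a6 2e
  t1: a6 a8 a6 7f 2e a8 a6 2e
  t2: 2e 8a a8 7f a6 a6 2e 2e

RES = [ 0x2e  0x8a  0xa8  0x7f  0xa6  0xa6  0x2e  0x2e ]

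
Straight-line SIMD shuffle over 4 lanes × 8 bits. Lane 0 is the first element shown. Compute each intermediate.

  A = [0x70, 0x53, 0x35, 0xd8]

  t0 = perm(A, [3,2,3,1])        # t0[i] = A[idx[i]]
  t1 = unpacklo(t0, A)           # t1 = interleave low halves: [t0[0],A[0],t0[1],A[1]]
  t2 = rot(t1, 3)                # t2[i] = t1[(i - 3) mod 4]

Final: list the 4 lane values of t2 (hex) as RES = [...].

RES = [0x70, 0x35, 0x53, 0xd8]

→ t0 |d8|35|d8|53|
→ t1 |d8|70|35|53|
→ t2 |70|35|53|d8|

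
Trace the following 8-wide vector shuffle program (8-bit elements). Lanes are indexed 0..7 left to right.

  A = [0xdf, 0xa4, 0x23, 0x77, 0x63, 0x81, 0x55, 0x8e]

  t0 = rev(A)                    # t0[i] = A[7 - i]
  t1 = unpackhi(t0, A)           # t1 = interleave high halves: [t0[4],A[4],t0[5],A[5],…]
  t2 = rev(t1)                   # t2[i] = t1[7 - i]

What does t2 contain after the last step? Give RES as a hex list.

  t0: 8e 55 81 63 77 23 a4 df
  t1: 77 63 23 81 a4 55 df 8e
  t2: 8e df 55 a4 81 23 63 77

RES = [ 0x8e  0xdf  0x55  0xa4  0x81  0x23  0x63  0x77 ]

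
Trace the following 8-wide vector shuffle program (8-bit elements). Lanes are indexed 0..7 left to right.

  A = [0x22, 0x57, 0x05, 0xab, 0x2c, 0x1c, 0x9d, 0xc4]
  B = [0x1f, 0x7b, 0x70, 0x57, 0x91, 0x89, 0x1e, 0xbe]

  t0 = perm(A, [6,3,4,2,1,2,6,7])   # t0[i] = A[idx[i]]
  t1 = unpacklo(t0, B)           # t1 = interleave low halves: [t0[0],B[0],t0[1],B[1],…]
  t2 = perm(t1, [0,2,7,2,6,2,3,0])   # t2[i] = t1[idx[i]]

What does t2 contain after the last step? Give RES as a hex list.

RES = [ 0x9d  0xab  0x57  0xab  0x05  0xab  0x7b  0x9d ]

t0 = [0x9d, 0xab, 0x2c, 0x05, 0x57, 0x05, 0x9d, 0xc4]
t1 = [0x9d, 0x1f, 0xab, 0x7b, 0x2c, 0x70, 0x05, 0x57]
t2 = [0x9d, 0xab, 0x57, 0xab, 0x05, 0xab, 0x7b, 0x9d]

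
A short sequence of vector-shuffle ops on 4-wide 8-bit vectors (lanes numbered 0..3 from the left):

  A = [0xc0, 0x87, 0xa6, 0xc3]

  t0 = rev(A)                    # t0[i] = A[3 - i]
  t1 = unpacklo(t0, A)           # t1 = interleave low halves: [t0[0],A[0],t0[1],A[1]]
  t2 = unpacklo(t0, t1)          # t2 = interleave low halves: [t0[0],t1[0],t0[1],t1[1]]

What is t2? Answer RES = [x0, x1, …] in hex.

→ t0 |c3|a6|87|c0|
→ t1 |c3|c0|a6|87|
→ t2 |c3|c3|a6|c0|

RES = [ 0xc3  0xc3  0xa6  0xc0 ]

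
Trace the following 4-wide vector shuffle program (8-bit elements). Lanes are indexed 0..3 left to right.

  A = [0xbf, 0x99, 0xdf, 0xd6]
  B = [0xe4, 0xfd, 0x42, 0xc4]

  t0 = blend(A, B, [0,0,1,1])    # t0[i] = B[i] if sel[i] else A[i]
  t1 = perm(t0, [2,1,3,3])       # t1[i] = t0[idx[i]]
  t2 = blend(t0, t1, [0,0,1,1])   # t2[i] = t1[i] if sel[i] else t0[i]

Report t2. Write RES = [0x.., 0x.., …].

t0 = [0xbf, 0x99, 0x42, 0xc4]
t1 = [0x42, 0x99, 0xc4, 0xc4]
t2 = [0xbf, 0x99, 0xc4, 0xc4]

RES = [0xbf, 0x99, 0xc4, 0xc4]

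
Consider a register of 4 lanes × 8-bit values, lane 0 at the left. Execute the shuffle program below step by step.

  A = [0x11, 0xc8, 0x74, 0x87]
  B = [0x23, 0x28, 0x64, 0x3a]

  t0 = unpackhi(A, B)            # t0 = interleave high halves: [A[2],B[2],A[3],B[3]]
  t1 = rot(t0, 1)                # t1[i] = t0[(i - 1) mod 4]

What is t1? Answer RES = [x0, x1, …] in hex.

RES = [0x3a, 0x74, 0x64, 0x87]

→ t0 |74|64|87|3a|
→ t1 |3a|74|64|87|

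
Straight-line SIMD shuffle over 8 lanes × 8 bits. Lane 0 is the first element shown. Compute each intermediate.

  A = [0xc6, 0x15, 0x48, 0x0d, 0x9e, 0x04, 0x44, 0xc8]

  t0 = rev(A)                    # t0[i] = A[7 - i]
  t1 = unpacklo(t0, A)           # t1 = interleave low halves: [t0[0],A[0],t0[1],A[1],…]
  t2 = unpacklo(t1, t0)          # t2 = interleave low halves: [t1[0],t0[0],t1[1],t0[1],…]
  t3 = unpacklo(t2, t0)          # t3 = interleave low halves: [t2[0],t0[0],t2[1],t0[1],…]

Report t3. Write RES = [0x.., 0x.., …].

RES = [0xc8, 0xc8, 0xc8, 0x44, 0xc6, 0x04, 0x44, 0x9e]

t0 = [0xc8, 0x44, 0x04, 0x9e, 0x0d, 0x48, 0x15, 0xc6]
t1 = [0xc8, 0xc6, 0x44, 0x15, 0x04, 0x48, 0x9e, 0x0d]
t2 = [0xc8, 0xc8, 0xc6, 0x44, 0x44, 0x04, 0x15, 0x9e]
t3 = [0xc8, 0xc8, 0xc8, 0x44, 0xc6, 0x04, 0x44, 0x9e]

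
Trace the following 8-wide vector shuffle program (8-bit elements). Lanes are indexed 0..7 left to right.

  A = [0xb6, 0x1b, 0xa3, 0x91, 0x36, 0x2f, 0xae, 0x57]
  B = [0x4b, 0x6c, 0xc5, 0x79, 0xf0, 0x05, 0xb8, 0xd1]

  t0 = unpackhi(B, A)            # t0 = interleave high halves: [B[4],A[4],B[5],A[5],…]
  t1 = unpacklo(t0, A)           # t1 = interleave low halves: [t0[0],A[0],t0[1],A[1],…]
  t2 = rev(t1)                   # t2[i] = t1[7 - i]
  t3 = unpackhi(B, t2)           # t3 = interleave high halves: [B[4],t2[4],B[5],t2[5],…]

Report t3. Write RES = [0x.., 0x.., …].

  t0: f0 36 05 2f b8 ae d1 57
  t1: f0 b6 36 1b 05 a3 2f 91
  t2: 91 2f a3 05 1b 36 b6 f0
  t3: f0 1b 05 36 b8 b6 d1 f0

RES = [ 0xf0  0x1b  0x05  0x36  0xb8  0xb6  0xd1  0xf0 ]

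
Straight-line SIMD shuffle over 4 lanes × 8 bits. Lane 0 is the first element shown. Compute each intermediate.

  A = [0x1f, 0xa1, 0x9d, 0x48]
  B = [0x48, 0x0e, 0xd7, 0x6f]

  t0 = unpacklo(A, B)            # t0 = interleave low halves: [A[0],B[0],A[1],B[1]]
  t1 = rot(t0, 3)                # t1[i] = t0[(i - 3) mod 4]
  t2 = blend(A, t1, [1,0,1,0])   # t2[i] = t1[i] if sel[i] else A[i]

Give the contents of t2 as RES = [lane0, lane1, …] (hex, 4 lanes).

RES = [ 0x48  0xa1  0x0e  0x48 ]

  t0: 1f 48 a1 0e
  t1: 48 a1 0e 1f
  t2: 48 a1 0e 48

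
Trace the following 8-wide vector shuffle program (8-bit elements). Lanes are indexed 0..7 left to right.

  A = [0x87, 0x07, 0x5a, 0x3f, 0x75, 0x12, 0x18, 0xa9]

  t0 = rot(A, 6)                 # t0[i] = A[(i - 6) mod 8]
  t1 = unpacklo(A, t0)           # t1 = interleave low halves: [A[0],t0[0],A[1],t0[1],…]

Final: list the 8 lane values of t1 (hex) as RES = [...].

t0 = [0x5a, 0x3f, 0x75, 0x12, 0x18, 0xa9, 0x87, 0x07]
t1 = [0x87, 0x5a, 0x07, 0x3f, 0x5a, 0x75, 0x3f, 0x12]

RES = [0x87, 0x5a, 0x07, 0x3f, 0x5a, 0x75, 0x3f, 0x12]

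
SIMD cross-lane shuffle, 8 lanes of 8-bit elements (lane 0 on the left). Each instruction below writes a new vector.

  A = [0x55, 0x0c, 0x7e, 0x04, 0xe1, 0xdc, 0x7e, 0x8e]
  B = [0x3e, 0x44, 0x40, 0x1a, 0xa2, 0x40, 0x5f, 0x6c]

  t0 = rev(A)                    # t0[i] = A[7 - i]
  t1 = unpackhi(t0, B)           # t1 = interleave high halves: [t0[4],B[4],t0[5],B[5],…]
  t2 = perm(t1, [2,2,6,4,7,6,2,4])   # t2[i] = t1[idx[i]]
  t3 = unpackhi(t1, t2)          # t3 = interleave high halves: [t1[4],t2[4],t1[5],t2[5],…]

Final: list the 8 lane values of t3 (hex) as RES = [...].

RES = [ 0x0c  0x6c  0x5f  0x55  0x55  0x7e  0x6c  0x0c ]

  t0: 8e 7e dc e1 04 7e 0c 55
  t1: 04 a2 7e 40 0c 5f 55 6c
  t2: 7e 7e 55 0c 6c 55 7e 0c
  t3: 0c 6c 5f 55 55 7e 6c 0c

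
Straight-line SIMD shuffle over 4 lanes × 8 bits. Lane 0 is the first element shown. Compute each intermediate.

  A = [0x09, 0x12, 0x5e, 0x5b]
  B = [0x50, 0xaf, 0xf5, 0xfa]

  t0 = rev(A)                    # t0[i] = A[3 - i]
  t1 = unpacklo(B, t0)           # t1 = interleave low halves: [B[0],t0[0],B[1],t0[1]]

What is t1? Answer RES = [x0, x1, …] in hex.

t0 = [0x5b, 0x5e, 0x12, 0x09]
t1 = [0x50, 0x5b, 0xaf, 0x5e]

RES = [ 0x50  0x5b  0xaf  0x5e ]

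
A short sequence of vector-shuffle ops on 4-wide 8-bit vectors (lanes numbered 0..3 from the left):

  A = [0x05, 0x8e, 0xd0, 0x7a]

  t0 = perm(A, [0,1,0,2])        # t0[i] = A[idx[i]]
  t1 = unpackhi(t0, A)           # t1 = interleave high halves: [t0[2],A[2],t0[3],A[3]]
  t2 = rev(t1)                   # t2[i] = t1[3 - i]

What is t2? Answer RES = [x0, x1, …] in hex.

RES = [0x7a, 0xd0, 0xd0, 0x05]

  t0: 05 8e 05 d0
  t1: 05 d0 d0 7a
  t2: 7a d0 d0 05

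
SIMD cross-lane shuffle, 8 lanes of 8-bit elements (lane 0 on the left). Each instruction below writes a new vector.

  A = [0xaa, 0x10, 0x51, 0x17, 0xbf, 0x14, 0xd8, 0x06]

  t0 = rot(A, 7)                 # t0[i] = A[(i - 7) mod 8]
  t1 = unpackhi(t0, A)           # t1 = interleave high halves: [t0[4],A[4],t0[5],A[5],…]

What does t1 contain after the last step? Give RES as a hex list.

→ t0 |10|51|17|bf|14|d8|06|aa|
→ t1 |14|bf|d8|14|06|d8|aa|06|

RES = [ 0x14  0xbf  0xd8  0x14  0x06  0xd8  0xaa  0x06 ]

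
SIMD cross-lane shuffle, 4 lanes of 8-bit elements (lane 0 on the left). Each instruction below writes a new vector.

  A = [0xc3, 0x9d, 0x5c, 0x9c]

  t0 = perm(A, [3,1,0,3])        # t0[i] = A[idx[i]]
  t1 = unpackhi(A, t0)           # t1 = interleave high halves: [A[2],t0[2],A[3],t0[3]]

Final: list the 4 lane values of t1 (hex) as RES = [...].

RES = [ 0x5c  0xc3  0x9c  0x9c ]

t0 = [0x9c, 0x9d, 0xc3, 0x9c]
t1 = [0x5c, 0xc3, 0x9c, 0x9c]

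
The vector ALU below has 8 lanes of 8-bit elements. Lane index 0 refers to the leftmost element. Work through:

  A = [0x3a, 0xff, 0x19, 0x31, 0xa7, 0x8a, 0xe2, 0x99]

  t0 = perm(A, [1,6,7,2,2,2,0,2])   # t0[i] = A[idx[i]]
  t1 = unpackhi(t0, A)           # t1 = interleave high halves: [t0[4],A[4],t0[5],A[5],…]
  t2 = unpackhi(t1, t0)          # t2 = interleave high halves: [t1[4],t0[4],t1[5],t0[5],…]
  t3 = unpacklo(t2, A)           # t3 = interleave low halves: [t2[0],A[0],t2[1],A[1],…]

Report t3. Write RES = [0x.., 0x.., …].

RES = [ 0x3a  0x3a  0x19  0xff  0xe2  0x19  0x19  0x31 ]

  t0: ff e2 99 19 19 19 3a 19
  t1: 19 a7 19 8a 3a e2 19 99
  t2: 3a 19 e2 19 19 3a 99 19
  t3: 3a 3a 19 ff e2 19 19 31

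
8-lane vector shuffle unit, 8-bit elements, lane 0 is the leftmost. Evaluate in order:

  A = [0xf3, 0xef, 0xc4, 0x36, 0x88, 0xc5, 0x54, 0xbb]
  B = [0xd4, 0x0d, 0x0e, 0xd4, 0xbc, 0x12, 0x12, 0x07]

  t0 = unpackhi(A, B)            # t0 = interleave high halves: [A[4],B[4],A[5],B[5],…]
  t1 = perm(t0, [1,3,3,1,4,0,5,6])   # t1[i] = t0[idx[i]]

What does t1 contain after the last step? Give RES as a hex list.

RES = [ 0xbc  0x12  0x12  0xbc  0x54  0x88  0x12  0xbb ]

t0 = [0x88, 0xbc, 0xc5, 0x12, 0x54, 0x12, 0xbb, 0x07]
t1 = [0xbc, 0x12, 0x12, 0xbc, 0x54, 0x88, 0x12, 0xbb]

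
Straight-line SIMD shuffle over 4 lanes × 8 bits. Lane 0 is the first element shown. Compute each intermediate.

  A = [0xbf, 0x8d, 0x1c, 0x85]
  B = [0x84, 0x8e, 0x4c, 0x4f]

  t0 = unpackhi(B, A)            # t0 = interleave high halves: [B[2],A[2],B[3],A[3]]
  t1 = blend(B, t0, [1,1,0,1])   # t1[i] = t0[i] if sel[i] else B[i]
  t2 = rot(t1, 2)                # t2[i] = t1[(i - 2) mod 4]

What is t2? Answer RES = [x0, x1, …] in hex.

RES = [0x4c, 0x85, 0x4c, 0x1c]

t0 = [0x4c, 0x1c, 0x4f, 0x85]
t1 = [0x4c, 0x1c, 0x4c, 0x85]
t2 = [0x4c, 0x85, 0x4c, 0x1c]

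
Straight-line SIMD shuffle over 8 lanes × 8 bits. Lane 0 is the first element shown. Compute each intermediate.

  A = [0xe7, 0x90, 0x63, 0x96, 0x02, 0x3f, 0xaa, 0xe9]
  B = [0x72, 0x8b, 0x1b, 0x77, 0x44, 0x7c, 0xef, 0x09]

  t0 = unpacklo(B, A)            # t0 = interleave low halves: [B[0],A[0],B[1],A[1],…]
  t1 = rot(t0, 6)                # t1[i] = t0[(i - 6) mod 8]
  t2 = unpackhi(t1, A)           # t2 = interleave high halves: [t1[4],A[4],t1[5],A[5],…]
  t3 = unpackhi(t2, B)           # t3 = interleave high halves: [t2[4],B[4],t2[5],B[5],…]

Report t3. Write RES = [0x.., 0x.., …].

t0 = [0x72, 0xe7, 0x8b, 0x90, 0x1b, 0x63, 0x77, 0x96]
t1 = [0x8b, 0x90, 0x1b, 0x63, 0x77, 0x96, 0x72, 0xe7]
t2 = [0x77, 0x02, 0x96, 0x3f, 0x72, 0xaa, 0xe7, 0xe9]
t3 = [0x72, 0x44, 0xaa, 0x7c, 0xe7, 0xef, 0xe9, 0x09]

RES = [0x72, 0x44, 0xaa, 0x7c, 0xe7, 0xef, 0xe9, 0x09]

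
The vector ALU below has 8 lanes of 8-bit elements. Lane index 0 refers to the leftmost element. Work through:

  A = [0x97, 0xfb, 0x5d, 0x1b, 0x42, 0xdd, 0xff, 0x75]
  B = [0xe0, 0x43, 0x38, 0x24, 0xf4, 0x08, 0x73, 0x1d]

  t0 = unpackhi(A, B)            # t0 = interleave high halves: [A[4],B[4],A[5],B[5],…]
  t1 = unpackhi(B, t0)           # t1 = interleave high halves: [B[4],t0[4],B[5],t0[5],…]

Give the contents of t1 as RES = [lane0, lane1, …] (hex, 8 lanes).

t0 = [0x42, 0xf4, 0xdd, 0x08, 0xff, 0x73, 0x75, 0x1d]
t1 = [0xf4, 0xff, 0x08, 0x73, 0x73, 0x75, 0x1d, 0x1d]

RES = [0xf4, 0xff, 0x08, 0x73, 0x73, 0x75, 0x1d, 0x1d]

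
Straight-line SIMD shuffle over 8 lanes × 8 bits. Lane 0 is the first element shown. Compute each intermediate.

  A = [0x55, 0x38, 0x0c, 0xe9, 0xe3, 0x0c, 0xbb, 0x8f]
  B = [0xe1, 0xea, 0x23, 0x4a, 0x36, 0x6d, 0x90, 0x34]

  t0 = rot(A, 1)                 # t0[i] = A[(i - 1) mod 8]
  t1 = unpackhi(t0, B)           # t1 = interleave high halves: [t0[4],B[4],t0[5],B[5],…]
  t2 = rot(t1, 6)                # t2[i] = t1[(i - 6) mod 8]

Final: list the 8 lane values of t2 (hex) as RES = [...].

RES = [0xe3, 0x6d, 0x0c, 0x90, 0xbb, 0x34, 0xe9, 0x36]

  t0: 8f 55 38 0c e9 e3 0c bb
  t1: e9 36 e3 6d 0c 90 bb 34
  t2: e3 6d 0c 90 bb 34 e9 36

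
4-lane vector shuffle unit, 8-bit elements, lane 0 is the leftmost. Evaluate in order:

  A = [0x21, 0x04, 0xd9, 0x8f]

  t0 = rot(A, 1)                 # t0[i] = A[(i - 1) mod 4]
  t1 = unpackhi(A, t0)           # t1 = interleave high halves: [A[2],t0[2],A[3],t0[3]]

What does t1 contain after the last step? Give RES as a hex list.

RES = [0xd9, 0x04, 0x8f, 0xd9]

t0 = [0x8f, 0x21, 0x04, 0xd9]
t1 = [0xd9, 0x04, 0x8f, 0xd9]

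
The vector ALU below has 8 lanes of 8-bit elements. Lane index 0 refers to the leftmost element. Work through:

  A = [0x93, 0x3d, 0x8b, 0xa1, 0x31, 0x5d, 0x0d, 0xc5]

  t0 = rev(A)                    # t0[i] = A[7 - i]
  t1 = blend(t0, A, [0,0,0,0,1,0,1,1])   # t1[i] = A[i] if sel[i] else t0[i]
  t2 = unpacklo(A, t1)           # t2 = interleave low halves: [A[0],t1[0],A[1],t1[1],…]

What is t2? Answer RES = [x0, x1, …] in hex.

t0 = [0xc5, 0x0d, 0x5d, 0x31, 0xa1, 0x8b, 0x3d, 0x93]
t1 = [0xc5, 0x0d, 0x5d, 0x31, 0x31, 0x8b, 0x0d, 0xc5]
t2 = [0x93, 0xc5, 0x3d, 0x0d, 0x8b, 0x5d, 0xa1, 0x31]

RES = [ 0x93  0xc5  0x3d  0x0d  0x8b  0x5d  0xa1  0x31 ]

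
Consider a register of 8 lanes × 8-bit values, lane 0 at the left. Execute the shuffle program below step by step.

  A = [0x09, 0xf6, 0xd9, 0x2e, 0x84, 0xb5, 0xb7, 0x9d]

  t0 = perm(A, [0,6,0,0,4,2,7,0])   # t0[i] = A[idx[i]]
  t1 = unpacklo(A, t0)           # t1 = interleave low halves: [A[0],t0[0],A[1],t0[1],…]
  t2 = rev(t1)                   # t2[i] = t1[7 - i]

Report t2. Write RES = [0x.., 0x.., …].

RES = [ 0x09  0x2e  0x09  0xd9  0xb7  0xf6  0x09  0x09 ]

→ t0 |09|b7|09|09|84|d9|9d|09|
→ t1 |09|09|f6|b7|d9|09|2e|09|
→ t2 |09|2e|09|d9|b7|f6|09|09|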